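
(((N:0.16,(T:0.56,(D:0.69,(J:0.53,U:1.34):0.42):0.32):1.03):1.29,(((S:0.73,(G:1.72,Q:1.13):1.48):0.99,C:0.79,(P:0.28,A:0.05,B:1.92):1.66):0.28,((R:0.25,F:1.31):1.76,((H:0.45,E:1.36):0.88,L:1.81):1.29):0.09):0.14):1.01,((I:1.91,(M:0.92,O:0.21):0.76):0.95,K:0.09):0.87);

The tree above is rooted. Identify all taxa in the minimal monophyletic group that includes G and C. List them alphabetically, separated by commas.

A, B, C, G, P, Q, S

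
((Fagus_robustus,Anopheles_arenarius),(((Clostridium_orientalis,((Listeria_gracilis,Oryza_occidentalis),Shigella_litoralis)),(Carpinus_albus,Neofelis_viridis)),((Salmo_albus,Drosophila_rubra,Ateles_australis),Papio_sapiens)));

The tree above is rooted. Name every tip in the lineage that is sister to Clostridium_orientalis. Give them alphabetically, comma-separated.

Listeria_gracilis, Oryza_occidentalis, Shigella_litoralis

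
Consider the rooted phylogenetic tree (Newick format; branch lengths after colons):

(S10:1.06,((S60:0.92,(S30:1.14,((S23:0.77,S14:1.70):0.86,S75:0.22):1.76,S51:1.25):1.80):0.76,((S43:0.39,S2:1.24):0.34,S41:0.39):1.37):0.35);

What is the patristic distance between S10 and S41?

3.17

The path runs S10 → … → MRCA → … → S41; the MRCA is the root of the tree.
Branch lengths along that path: 1.06 + 0.35 + 1.37 + 0.39 = 3.17.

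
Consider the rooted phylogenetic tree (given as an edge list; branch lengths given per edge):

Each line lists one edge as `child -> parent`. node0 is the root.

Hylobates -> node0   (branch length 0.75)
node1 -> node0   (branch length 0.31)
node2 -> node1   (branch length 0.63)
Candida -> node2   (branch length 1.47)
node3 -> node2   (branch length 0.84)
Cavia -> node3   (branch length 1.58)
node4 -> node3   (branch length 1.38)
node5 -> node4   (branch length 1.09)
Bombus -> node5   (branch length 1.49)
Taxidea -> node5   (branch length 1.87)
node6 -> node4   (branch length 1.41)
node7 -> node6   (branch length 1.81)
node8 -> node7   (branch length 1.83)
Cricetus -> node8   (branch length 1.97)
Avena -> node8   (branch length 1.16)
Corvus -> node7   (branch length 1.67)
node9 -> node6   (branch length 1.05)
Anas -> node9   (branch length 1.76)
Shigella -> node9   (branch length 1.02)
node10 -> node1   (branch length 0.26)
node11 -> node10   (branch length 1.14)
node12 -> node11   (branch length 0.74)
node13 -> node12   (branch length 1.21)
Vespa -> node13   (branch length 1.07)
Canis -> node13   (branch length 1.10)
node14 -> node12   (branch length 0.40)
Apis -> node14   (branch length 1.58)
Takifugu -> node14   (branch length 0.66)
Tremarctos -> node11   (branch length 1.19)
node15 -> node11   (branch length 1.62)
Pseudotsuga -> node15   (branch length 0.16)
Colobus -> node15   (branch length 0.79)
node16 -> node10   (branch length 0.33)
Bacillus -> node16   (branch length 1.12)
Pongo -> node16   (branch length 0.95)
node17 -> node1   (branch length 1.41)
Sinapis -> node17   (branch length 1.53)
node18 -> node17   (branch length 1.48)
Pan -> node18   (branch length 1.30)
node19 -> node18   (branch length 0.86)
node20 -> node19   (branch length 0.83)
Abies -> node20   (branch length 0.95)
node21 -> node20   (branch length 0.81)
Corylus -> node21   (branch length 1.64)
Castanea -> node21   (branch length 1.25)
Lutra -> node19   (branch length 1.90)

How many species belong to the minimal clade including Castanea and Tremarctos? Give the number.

24

The MRCA of Castanea and Tremarctos is the node subtending ((Candida,(Cavia,((Bombus,Taxidea),(((Cricetus,Avena),Corvus),(Anas,Shigella))))),((((Vespa,Canis),(Apis,Takifugu)),Tremarctos,(Pseudotsuga,Colobus)),(Bacillus,Pongo)),(Sinapis,(Pan,((Abies,(Corylus,Castanea)),Lutra)))).
That clade contains 24 terminal taxa: Abies, Anas, Apis, Avena, Bacillus, Bombus, Candida, Canis, Castanea, Cavia, Colobus, Corvus, Corylus, Cricetus, Lutra, Pan, Pongo, Pseudotsuga, Shigella, Sinapis, Takifugu, Taxidea, Tremarctos, Vespa.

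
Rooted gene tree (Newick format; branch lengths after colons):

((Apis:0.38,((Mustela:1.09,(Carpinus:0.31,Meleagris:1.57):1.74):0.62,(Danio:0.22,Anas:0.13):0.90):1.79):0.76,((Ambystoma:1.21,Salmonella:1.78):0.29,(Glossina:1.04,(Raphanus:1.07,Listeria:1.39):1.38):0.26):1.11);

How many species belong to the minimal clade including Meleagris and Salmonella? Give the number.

11

The MRCA of Meleagris and Salmonella is the root, so the clade is the entire tree.
That clade contains 11 terminal taxa: Ambystoma, Anas, Apis, Carpinus, Danio, Glossina, Listeria, Meleagris, Mustela, Raphanus, Salmonella.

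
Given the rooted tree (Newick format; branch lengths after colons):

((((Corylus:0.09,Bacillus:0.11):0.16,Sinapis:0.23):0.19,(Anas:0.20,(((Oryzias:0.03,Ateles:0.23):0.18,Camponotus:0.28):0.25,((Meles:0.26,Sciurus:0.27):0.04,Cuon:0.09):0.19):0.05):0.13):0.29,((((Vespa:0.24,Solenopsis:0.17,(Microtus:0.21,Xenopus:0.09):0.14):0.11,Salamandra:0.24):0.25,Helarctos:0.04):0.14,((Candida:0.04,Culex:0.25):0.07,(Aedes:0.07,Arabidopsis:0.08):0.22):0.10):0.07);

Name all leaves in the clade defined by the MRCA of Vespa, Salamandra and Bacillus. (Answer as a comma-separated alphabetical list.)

Tracing Vespa: it sits inside (Vespa,Solenopsis,(Microtus,Xenopus)).
Tracing Salamandra: it sits inside ((Vespa,Solenopsis,(Microtus,Xenopus)),Salamandra).
Tracing Bacillus: it sits inside (Corylus,Bacillus).
The smallest clade enclosing all 3 is the whole tree (their MRCA is the root), so the answer is all 20 tips in alphabetical order.

Aedes, Anas, Arabidopsis, Ateles, Bacillus, Camponotus, Candida, Corylus, Culex, Cuon, Helarctos, Meles, Microtus, Oryzias, Salamandra, Sciurus, Sinapis, Solenopsis, Vespa, Xenopus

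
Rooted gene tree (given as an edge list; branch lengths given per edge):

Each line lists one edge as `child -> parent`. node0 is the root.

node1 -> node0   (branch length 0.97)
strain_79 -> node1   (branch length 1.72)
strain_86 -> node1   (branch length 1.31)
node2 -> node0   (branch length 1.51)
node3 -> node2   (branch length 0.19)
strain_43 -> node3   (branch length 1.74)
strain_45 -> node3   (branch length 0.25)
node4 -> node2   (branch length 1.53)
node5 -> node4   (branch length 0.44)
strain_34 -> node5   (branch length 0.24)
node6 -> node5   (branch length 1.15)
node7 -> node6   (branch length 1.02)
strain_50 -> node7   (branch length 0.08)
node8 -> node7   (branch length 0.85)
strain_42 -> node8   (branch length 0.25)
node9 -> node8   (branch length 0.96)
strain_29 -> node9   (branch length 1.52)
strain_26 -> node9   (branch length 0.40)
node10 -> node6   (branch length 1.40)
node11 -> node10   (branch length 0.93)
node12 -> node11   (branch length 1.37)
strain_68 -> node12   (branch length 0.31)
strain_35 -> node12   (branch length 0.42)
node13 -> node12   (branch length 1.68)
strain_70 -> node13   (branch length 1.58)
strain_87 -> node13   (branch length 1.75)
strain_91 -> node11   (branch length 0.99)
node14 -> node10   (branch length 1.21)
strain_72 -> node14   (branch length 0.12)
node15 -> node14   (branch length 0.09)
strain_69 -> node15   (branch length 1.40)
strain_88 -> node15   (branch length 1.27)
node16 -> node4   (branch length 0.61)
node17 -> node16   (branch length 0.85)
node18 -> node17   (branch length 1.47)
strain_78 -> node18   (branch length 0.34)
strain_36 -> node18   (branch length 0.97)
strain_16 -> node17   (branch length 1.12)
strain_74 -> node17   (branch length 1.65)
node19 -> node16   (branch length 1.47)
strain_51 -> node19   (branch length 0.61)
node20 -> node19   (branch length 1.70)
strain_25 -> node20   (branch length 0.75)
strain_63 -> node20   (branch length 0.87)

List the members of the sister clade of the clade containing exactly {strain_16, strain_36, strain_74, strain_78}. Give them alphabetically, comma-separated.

strain_25, strain_51, strain_63

The clade containing exactly {strain_16, strain_36, strain_74, strain_78} attaches to the tree at the node subtending (((strain_78,strain_36),strain_16,strain_74),(strain_51,(strain_25,strain_63))).
The other lineage descending from that same node — the sister group — is (strain_51,(strain_25,strain_63)); its 3 tips in alphabetical order are the answer.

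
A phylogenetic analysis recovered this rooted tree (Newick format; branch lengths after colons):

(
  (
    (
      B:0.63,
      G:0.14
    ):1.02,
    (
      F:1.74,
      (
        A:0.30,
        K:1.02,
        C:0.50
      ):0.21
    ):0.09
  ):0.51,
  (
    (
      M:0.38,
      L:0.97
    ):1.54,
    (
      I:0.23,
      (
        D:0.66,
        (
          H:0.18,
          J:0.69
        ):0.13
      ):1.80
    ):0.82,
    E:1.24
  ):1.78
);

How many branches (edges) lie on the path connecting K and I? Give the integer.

The MRCA of K and I is the root of the tree.
From K up to that node: 4 branches. From I up to the same node: 3 branches. Total: 4 + 3 = 7.

7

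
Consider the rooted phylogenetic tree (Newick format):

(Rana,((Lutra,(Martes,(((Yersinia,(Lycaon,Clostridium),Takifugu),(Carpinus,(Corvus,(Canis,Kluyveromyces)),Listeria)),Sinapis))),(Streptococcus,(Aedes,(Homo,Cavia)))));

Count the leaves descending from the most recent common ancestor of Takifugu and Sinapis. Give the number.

10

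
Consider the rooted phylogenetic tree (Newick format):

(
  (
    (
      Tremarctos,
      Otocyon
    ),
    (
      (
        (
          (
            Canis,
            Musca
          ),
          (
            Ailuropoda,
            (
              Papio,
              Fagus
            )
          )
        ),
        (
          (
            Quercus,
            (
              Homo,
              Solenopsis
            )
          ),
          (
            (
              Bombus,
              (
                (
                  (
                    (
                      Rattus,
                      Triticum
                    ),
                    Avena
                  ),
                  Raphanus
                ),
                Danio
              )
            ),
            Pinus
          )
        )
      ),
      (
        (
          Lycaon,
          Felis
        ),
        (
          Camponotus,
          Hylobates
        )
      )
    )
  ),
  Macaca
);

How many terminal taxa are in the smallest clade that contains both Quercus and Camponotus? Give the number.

The MRCA of Quercus and Camponotus is the node subtending ((((Canis,Musca),(Ailuropoda,(Papio,Fagus))),((Quercus,(Homo,Solenopsis)),((Bombus,((((Rattus,Triticum),Avena),Raphanus),Danio)),Pinus))),((Lycaon,Felis),(Camponotus,Hylobates))).
That clade contains 19 terminal taxa: Ailuropoda, Avena, Bombus, Camponotus, Canis, Danio, Fagus, Felis, Homo, Hylobates, Lycaon, Musca, Papio, Pinus, Quercus, Raphanus, Rattus, Solenopsis, Triticum.

19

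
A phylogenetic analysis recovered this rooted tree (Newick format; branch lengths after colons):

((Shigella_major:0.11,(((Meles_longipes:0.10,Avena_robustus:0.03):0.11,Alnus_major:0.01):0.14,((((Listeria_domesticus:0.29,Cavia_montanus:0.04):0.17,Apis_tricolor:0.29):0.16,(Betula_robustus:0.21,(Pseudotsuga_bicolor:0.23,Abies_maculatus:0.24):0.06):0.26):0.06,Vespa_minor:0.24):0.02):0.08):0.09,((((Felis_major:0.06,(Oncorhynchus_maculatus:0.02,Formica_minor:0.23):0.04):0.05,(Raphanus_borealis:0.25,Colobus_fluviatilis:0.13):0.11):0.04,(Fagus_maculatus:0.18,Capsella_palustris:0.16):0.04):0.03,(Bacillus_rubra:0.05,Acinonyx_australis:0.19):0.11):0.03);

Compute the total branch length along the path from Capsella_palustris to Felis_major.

0.35

The path runs Capsella_palustris → … → MRCA → … → Felis_major; the MRCA is the node subtending (((Felis_major,(Oncorhynchus_maculatus,Formica_minor)),(Raphanus_borealis,Colobus_fluviatilis)),(Fagus_maculatus,Capsella_palustris)).
Branch lengths along that path: 0.16 + 0.04 + 0.04 + 0.05 + 0.06 = 0.35.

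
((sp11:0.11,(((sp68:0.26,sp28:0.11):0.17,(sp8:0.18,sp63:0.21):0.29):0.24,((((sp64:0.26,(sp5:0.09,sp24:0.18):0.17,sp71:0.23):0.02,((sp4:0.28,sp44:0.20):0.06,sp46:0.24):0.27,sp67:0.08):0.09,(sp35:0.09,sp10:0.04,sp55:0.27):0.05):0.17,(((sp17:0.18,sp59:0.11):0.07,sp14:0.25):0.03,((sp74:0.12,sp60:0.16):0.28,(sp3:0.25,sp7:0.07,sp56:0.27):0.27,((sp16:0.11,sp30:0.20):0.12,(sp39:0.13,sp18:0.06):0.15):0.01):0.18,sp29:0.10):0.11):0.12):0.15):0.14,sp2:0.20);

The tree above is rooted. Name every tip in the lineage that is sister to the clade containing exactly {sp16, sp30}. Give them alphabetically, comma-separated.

The clade containing exactly {sp16, sp30} attaches to the tree at the node subtending ((sp16,sp30),(sp39,sp18)).
The other lineage descending from that same node — the sister group — is (sp39,sp18); its 2 tips in alphabetical order are the answer.

sp18, sp39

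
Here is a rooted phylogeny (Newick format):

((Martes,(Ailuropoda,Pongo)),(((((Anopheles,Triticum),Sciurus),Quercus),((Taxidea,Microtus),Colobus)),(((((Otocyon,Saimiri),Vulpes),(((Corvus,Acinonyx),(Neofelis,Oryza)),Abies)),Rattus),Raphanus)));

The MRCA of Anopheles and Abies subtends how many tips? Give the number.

17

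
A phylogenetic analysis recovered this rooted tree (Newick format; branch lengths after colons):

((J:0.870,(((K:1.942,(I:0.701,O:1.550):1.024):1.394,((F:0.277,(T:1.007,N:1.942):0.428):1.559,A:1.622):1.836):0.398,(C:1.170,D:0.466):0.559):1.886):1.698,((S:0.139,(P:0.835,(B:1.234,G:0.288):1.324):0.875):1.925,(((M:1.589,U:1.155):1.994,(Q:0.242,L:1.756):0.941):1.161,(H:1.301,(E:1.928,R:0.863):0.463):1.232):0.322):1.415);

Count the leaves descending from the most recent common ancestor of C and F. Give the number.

The MRCA of C and F is the node subtending (((K,(I,O)),((F,(T,N)),A)),(C,D)).
That clade contains 9 terminal taxa: A, C, D, F, I, K, N, O, T.

9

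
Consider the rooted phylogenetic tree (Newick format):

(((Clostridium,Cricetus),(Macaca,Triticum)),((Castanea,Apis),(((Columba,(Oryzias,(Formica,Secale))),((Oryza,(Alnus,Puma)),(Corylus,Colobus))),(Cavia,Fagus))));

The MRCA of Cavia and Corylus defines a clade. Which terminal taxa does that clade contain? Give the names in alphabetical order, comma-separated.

Alnus, Cavia, Colobus, Columba, Corylus, Fagus, Formica, Oryza, Oryzias, Puma, Secale

Tracing Cavia: it sits inside (Cavia,Fagus).
Tracing Corylus: it sits inside (Corylus,Colobus).
The smallest clade enclosing both is (((Columba,(Oryzias,(Formica,Secale))),((Oryza,(Alnus,Puma)),(Corylus,Colobus))),(Cavia,Fagus)); the answer is its 11 terminal taxa in alphabetical order.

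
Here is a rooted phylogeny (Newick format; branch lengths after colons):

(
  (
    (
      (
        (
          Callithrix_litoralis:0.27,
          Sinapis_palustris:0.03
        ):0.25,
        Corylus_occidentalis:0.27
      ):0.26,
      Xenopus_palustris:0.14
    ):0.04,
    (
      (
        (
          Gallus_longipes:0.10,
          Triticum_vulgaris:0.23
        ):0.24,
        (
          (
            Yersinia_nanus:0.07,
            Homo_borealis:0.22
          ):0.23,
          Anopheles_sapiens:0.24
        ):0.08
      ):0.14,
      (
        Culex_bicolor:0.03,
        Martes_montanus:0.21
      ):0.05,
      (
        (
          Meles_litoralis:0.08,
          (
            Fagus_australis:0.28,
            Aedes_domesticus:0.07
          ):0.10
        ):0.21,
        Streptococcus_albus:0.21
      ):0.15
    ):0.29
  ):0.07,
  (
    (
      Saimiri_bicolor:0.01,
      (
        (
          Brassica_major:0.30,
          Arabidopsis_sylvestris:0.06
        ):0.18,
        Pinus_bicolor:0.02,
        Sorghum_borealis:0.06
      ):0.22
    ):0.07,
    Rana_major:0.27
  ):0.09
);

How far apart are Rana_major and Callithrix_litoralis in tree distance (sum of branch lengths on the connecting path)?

1.25

The path runs Rana_major → … → MRCA → … → Callithrix_litoralis; the MRCA is the root of the tree.
Branch lengths along that path: 0.27 + 0.09 + 0.07 + 0.04 + 0.26 + 0.25 + 0.27 = 1.25.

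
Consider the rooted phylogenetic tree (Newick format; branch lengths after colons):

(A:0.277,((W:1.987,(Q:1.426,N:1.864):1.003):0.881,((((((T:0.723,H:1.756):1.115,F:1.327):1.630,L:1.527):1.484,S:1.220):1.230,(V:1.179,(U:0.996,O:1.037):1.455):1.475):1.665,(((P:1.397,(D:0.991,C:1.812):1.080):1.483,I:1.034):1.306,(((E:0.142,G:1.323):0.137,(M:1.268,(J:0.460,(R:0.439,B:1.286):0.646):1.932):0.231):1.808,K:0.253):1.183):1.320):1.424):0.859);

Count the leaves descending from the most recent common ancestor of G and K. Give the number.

The MRCA of G and K is the node subtending (((E,G),(M,(J,(R,B)))),K).
That clade contains 7 terminal taxa: B, E, G, J, K, M, R.

7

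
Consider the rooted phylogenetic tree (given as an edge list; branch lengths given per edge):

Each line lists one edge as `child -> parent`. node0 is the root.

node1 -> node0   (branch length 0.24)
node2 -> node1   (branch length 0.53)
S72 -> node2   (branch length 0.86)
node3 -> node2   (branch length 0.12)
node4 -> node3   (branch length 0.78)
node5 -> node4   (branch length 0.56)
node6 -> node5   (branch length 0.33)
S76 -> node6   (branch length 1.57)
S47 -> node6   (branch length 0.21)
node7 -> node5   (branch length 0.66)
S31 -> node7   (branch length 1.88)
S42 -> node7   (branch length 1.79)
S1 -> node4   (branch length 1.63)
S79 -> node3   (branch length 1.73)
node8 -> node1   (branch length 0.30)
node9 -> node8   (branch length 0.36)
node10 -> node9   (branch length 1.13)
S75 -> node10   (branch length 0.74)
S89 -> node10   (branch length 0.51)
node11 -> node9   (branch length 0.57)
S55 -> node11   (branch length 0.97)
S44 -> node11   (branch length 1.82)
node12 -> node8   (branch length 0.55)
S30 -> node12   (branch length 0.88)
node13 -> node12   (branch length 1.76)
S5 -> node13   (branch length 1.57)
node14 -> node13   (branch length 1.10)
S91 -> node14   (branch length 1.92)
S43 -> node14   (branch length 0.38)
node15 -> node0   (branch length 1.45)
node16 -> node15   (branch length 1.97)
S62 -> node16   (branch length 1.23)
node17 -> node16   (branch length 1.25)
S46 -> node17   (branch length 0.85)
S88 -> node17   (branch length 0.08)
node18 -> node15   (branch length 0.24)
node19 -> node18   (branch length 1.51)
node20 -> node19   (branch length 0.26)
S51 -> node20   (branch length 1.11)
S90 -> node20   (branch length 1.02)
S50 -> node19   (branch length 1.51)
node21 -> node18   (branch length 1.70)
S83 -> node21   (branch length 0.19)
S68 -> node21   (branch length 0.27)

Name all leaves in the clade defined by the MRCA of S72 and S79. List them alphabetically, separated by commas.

Tracing S72: it sits inside (S72,((((S76,S47),(S31,S42)),S1),S79)).
Tracing S79: it sits inside ((((S76,S47),(S31,S42)),S1),S79).
The smallest clade enclosing both is (S72,((((S76,S47),(S31,S42)),S1),S79)); the answer is its 7 terminal taxa in alphabetical order.

S1, S31, S42, S47, S72, S76, S79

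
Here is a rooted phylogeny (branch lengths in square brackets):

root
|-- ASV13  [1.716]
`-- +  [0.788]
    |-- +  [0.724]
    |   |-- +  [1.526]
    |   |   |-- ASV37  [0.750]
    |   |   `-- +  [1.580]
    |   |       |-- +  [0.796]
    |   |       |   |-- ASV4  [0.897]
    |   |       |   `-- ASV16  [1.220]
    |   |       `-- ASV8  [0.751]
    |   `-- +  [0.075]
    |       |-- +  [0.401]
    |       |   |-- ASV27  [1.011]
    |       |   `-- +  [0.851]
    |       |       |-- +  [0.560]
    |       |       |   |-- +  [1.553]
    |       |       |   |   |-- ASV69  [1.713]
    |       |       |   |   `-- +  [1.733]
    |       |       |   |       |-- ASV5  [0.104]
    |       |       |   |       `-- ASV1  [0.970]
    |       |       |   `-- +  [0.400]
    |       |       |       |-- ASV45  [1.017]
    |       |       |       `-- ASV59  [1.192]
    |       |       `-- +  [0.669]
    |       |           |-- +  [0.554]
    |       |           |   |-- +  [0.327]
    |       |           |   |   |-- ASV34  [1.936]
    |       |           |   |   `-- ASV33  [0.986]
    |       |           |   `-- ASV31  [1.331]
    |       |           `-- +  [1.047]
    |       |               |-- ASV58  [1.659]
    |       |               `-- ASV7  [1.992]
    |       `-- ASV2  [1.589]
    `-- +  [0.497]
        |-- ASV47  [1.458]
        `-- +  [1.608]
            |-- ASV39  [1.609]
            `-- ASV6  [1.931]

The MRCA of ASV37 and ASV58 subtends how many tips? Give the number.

16

The MRCA of ASV37 and ASV58 is the node subtending ((ASV37,((ASV4,ASV16),ASV8)),((ASV27,(((ASV69,(ASV5,ASV1)),(ASV45,ASV59)),(((ASV34,ASV33),ASV31),(ASV58,ASV7)))),ASV2)).
That clade contains 16 terminal taxa: ASV1, ASV16, ASV2, ASV27, ASV31, ASV33, ASV34, ASV37, ASV4, ASV45, ASV5, ASV58, ASV59, ASV69, ASV7, ASV8.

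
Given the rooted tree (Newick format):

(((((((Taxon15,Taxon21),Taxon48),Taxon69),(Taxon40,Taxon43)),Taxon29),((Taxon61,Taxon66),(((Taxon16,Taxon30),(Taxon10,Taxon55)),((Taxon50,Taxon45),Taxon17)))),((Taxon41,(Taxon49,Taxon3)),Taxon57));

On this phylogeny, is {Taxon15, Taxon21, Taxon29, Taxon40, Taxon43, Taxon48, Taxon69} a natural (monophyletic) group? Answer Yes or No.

The most recent common ancestor of these taxa subtends (((((Taxon15,Taxon21),Taxon48),Taxon69),(Taxon40,Taxon43)),Taxon29).
That clade has exactly 7 tips — every listed taxon and nothing else — so the group is monophyletic.

Yes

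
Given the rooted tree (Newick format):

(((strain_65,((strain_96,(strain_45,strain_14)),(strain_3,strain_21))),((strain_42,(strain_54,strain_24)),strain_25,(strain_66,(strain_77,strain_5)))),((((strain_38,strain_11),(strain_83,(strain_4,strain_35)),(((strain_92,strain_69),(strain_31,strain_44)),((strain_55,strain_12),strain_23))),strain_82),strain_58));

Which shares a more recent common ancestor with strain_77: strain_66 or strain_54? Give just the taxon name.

The MRCA of strain_77 and strain_66 subtends (strain_66,(strain_77,strain_5)) (3 taxa).
The MRCA of strain_77 and strain_54 subtends ((strain_42,(strain_54,strain_24)),strain_25,(strain_66,(strain_77,strain_5))) (7 taxa).
The first is nested inside the second, so strain_77 shares a more recent common ancestor with strain_66.

strain_66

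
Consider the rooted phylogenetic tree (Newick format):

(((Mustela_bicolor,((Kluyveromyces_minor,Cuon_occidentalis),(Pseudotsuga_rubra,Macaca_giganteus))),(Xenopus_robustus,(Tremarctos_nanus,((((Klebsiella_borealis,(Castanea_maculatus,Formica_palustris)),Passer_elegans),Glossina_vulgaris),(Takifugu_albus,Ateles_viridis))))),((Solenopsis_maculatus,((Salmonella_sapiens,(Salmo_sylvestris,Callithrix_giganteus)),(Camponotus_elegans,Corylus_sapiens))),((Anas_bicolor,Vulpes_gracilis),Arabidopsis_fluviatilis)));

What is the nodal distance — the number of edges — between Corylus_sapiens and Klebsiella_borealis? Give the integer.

The MRCA of Corylus_sapiens and Klebsiella_borealis is the root of the tree.
From Corylus_sapiens up to that node: 5 branches. From Klebsiella_borealis up to the same node: 8 branches. Total: 5 + 8 = 13.

13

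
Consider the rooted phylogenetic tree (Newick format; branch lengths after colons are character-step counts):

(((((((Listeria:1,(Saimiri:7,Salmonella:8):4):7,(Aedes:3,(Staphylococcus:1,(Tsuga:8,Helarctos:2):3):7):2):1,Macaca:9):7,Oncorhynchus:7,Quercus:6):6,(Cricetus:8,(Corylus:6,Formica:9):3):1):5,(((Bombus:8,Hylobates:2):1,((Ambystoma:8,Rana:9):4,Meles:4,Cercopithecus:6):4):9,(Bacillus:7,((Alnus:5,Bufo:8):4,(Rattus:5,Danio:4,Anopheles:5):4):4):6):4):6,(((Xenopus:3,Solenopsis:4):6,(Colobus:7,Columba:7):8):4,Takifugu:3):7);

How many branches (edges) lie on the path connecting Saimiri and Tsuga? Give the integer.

7

The MRCA of Saimiri and Tsuga is the node subtending ((Listeria,(Saimiri,Salmonella)),(Aedes,(Staphylococcus,(Tsuga,Helarctos)))).
From Saimiri up to that node: 3 branches. From Tsuga up to the same node: 4 branches. Total: 3 + 4 = 7.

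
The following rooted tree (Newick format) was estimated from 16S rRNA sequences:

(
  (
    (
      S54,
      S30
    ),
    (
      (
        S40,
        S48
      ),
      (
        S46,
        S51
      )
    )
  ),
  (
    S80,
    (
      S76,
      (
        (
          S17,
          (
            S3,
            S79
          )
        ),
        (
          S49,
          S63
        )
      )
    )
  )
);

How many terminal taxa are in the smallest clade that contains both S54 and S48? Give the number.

6

The MRCA of S54 and S48 is the node subtending ((S54,S30),((S40,S48),(S46,S51))).
That clade contains 6 terminal taxa: S30, S40, S46, S48, S51, S54.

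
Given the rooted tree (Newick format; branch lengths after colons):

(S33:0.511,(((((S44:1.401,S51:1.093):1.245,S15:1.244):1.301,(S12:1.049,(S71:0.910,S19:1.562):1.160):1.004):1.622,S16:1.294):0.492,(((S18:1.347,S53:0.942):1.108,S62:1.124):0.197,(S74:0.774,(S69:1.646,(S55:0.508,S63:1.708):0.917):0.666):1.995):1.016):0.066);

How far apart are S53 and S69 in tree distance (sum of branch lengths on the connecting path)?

6.554

The path runs S53 → … → MRCA → … → S69; the MRCA is the node subtending (((S18,S53),S62),(S74,(S69,(S55,S63)))).
Branch lengths along that path: 0.942 + 1.108 + 0.197 + 1.995 + 0.666 + 1.646 = 6.554.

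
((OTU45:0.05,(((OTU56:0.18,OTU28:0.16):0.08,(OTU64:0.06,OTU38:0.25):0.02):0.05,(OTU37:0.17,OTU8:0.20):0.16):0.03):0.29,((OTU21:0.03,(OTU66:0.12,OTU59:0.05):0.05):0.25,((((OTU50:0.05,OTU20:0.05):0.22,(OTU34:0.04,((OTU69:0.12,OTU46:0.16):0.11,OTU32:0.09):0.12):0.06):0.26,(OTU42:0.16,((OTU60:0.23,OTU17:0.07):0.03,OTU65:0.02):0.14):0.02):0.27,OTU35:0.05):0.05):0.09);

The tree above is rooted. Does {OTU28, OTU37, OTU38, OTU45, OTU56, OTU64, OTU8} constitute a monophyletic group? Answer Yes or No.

The most recent common ancestor of these taxa subtends (OTU45,(((OTU56,OTU28),(OTU64,OTU38)),(OTU37,OTU8))).
That clade has exactly 7 tips — every listed taxon and nothing else — so the group is monophyletic.

Yes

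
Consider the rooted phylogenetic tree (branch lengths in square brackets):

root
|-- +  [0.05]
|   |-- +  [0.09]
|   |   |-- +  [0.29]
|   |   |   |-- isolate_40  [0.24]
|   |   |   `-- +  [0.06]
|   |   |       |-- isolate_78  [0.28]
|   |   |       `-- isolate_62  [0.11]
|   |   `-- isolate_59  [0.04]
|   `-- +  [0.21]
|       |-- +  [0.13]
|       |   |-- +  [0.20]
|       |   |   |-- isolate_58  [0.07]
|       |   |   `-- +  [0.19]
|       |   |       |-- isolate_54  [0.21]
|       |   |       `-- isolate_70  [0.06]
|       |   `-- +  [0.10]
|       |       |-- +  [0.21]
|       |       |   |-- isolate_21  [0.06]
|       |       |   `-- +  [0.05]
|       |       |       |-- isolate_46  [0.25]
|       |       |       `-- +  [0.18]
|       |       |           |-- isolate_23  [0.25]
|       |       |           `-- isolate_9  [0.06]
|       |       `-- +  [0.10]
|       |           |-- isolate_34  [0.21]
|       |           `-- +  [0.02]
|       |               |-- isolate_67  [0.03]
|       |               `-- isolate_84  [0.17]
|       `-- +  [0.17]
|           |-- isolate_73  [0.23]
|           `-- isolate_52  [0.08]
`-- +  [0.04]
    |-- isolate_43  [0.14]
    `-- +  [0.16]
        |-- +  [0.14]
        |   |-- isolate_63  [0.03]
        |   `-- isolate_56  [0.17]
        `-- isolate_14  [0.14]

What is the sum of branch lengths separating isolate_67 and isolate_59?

The path runs isolate_67 → … → MRCA → … → isolate_59; the MRCA is the node subtending (((isolate_40,(isolate_78,isolate_62)),isolate_59),(((isolate_58,(isolate_54,isolate_70)),((isolate_21,(isolate_46,(isolate_23,isolate_9))),(isolate_34,(isolate_67,isolate_84)))),(isolate_73,isolate_52))).
Branch lengths along that path: 0.03 + 0.02 + 0.10 + 0.10 + 0.13 + 0.21 + 0.09 + 0.04 = 0.72.

0.72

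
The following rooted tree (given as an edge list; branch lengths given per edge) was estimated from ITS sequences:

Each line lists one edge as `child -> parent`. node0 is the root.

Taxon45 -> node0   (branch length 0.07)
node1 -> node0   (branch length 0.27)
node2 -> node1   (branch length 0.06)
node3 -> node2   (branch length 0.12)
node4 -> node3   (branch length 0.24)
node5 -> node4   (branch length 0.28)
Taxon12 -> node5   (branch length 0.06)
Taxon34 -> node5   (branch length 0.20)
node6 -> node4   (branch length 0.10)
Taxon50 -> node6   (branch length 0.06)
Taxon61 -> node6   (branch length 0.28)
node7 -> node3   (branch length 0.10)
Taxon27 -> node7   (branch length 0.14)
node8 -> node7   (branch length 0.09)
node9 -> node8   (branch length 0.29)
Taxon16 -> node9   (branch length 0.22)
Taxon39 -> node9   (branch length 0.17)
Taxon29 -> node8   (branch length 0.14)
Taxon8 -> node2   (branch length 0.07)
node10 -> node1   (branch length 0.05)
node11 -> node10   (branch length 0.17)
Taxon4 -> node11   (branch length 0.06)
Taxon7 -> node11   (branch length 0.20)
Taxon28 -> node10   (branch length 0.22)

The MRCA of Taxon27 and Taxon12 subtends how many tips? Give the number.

8

The MRCA of Taxon27 and Taxon12 is the node subtending (((Taxon12,Taxon34),(Taxon50,Taxon61)),(Taxon27,((Taxon16,Taxon39),Taxon29))).
That clade contains 8 terminal taxa: Taxon12, Taxon16, Taxon27, Taxon29, Taxon34, Taxon39, Taxon50, Taxon61.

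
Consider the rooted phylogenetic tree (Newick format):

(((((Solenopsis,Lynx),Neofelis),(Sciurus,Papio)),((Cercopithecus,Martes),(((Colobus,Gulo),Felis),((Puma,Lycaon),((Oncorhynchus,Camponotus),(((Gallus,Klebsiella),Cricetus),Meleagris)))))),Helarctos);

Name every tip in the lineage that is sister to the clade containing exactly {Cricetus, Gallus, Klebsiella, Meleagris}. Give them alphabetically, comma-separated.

The clade containing exactly {Cricetus, Gallus, Klebsiella, Meleagris} attaches to the tree at the node subtending ((Oncorhynchus,Camponotus),(((Gallus,Klebsiella),Cricetus),Meleagris)).
The other lineage descending from that same node — the sister group — is (Oncorhynchus,Camponotus); its 2 tips in alphabetical order are the answer.

Camponotus, Oncorhynchus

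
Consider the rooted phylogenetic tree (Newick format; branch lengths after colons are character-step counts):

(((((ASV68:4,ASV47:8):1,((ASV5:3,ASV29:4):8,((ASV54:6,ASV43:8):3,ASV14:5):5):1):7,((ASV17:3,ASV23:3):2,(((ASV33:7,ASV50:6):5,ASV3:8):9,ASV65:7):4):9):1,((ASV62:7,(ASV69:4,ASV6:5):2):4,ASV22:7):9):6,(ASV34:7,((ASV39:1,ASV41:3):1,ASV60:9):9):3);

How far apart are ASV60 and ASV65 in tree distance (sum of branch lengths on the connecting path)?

The path runs ASV60 → … → MRCA → … → ASV65; the MRCA is the root of the tree.
Branch lengths along that path: 9 + 9 + 3 + 6 + 1 + 9 + 4 + 7 = 48.

48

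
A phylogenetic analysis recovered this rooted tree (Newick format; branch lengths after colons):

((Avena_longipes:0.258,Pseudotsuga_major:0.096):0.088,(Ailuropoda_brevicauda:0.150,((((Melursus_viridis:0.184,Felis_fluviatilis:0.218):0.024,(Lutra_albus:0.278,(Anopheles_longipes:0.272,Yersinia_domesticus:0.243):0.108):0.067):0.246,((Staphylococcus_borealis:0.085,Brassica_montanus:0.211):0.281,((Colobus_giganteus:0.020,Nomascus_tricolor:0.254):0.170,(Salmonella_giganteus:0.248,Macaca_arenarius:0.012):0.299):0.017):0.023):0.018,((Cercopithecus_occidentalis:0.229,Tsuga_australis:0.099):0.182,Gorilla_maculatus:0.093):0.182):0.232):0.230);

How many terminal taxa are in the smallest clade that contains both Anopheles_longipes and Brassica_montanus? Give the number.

11

The MRCA of Anopheles_longipes and Brassica_montanus is the node subtending (((Melursus_viridis,Felis_fluviatilis),(Lutra_albus,(Anopheles_longipes,Yersinia_domesticus))),((Staphylococcus_borealis,Brassica_montanus),((Colobus_giganteus,Nomascus_tricolor),(Salmonella_giganteus,Macaca_arenarius)))).
That clade contains 11 terminal taxa: Anopheles_longipes, Brassica_montanus, Colobus_giganteus, Felis_fluviatilis, Lutra_albus, Macaca_arenarius, Melursus_viridis, Nomascus_tricolor, Salmonella_giganteus, Staphylococcus_borealis, Yersinia_domesticus.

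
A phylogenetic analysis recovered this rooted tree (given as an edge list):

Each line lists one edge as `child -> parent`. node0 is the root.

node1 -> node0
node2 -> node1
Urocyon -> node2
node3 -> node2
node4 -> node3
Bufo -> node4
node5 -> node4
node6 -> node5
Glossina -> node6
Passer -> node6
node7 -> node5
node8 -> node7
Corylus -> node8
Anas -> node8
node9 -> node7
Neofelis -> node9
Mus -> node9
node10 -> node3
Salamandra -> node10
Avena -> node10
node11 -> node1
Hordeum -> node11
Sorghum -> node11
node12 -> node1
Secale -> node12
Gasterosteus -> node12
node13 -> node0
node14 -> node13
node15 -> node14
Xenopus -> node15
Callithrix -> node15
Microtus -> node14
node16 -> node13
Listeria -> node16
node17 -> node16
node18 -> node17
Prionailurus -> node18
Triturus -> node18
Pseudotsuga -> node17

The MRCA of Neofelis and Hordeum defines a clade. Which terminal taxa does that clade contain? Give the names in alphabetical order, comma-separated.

Tracing Neofelis: it sits inside (Neofelis,Mus).
Tracing Hordeum: it sits inside (Hordeum,Sorghum).
The smallest clade enclosing both is ((Urocyon,((Bufo,((Glossina,Passer),((Corylus,Anas),(Neofelis,Mus)))),(Salamandra,Avena))),(Hordeum,Sorghum),(Secale,Gasterosteus)); the answer is its 14 terminal taxa in alphabetical order.

Anas, Avena, Bufo, Corylus, Gasterosteus, Glossina, Hordeum, Mus, Neofelis, Passer, Salamandra, Secale, Sorghum, Urocyon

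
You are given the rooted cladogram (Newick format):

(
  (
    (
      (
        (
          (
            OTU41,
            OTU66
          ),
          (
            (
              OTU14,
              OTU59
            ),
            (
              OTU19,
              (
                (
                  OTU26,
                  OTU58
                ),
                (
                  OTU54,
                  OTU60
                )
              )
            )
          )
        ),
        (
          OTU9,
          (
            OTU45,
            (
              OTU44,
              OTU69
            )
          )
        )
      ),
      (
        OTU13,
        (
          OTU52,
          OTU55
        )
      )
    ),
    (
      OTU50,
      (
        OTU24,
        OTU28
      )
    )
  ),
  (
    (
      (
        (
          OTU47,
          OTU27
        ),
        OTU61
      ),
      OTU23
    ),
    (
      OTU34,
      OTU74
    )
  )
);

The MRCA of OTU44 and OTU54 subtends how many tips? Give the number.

13

The MRCA of OTU44 and OTU54 is the node subtending (((OTU41,OTU66),((OTU14,OTU59),(OTU19,((OTU26,OTU58),(OTU54,OTU60))))),(OTU9,(OTU45,(OTU44,OTU69)))).
That clade contains 13 terminal taxa: OTU14, OTU19, OTU26, OTU41, OTU44, OTU45, OTU54, OTU58, OTU59, OTU60, OTU66, OTU69, OTU9.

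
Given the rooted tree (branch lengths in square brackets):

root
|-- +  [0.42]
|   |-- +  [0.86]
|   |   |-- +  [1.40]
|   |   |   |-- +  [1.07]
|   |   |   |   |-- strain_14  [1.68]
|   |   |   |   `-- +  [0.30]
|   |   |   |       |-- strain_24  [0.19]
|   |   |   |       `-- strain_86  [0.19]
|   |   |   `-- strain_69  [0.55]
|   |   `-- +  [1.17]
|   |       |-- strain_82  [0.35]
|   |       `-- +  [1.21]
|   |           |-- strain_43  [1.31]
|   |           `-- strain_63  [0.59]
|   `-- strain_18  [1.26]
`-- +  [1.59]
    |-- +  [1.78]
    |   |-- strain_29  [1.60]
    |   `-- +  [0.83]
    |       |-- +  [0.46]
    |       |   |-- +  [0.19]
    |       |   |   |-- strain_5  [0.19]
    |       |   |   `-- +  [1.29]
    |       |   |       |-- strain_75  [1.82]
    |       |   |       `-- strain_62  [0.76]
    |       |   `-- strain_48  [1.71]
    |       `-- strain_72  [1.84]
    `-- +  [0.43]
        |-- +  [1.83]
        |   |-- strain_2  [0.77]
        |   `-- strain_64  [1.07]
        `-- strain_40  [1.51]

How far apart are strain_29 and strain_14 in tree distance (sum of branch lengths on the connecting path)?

10.40

The path runs strain_29 → … → MRCA → … → strain_14; the MRCA is the root of the tree.
Branch lengths along that path: 1.60 + 1.78 + 1.59 + 0.42 + 0.86 + 1.40 + 1.07 + 1.68 = 10.40.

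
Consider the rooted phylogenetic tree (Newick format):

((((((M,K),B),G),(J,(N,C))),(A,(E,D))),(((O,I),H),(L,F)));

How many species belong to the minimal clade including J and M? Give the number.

7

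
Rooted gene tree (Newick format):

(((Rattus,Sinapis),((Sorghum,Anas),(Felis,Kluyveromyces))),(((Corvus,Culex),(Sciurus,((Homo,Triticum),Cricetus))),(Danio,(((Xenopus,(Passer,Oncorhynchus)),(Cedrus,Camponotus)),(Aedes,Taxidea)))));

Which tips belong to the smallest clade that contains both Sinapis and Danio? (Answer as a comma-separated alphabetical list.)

Aedes, Anas, Camponotus, Cedrus, Corvus, Cricetus, Culex, Danio, Felis, Homo, Kluyveromyces, Oncorhynchus, Passer, Rattus, Sciurus, Sinapis, Sorghum, Taxidea, Triticum, Xenopus

Tracing Sinapis: it sits inside (Rattus,Sinapis).
Tracing Danio: it sits inside (Danio,(((Xenopus,(Passer,Oncorhynchus)),(Cedrus,Camponotus)),(Aedes,Taxidea))).
The smallest clade enclosing both is the whole tree (their MRCA is the root), so the answer is all 20 tips in alphabetical order.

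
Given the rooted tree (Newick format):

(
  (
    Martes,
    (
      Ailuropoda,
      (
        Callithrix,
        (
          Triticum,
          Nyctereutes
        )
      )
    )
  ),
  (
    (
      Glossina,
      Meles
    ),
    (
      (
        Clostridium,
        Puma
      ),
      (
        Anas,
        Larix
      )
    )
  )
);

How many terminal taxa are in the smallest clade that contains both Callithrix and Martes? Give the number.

The MRCA of Callithrix and Martes is the node subtending (Martes,(Ailuropoda,(Callithrix,(Triticum,Nyctereutes)))).
That clade contains 5 terminal taxa: Ailuropoda, Callithrix, Martes, Nyctereutes, Triticum.

5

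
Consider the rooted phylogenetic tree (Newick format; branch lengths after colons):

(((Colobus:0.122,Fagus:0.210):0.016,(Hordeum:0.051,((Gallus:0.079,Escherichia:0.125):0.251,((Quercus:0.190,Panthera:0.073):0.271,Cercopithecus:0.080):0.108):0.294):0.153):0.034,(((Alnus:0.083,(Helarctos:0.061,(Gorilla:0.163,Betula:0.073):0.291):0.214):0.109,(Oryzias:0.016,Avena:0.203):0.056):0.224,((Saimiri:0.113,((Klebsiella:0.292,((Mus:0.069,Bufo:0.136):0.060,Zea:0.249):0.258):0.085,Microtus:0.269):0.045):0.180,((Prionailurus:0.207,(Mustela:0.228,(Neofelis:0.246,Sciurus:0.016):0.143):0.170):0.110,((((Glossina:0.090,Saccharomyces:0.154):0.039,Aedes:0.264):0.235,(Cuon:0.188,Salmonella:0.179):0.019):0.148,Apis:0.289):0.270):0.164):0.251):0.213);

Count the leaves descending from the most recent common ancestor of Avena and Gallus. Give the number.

30

The MRCA of Avena and Gallus is the root, so the clade is the entire tree.
That clade contains 30 terminal taxa: Aedes, Alnus, Apis, Avena, Betula, Bufo, Cercopithecus, Colobus, Cuon, Escherichia, Fagus, Gallus, Glossina, Gorilla, Helarctos, Hordeum, Klebsiella, Microtus, Mus, Mustela, Neofelis, Oryzias, Panthera, Prionailurus, Quercus, Saccharomyces, Saimiri, Salmonella, Sciurus, Zea.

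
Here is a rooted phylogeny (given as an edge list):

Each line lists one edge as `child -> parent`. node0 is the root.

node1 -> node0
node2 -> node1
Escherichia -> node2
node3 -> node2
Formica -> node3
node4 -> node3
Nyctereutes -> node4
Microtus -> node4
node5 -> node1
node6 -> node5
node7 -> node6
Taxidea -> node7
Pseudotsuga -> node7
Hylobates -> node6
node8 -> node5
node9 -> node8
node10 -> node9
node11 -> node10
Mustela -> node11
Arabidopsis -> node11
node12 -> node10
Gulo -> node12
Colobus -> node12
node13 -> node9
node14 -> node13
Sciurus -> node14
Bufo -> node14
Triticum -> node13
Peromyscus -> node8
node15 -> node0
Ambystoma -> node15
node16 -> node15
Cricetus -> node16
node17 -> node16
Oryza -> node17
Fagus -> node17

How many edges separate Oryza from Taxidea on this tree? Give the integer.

The MRCA of Oryza and Taxidea is the root of the tree.
From Oryza up to that node: 4 branches. From Taxidea up to the same node: 5 branches. Total: 4 + 5 = 9.

9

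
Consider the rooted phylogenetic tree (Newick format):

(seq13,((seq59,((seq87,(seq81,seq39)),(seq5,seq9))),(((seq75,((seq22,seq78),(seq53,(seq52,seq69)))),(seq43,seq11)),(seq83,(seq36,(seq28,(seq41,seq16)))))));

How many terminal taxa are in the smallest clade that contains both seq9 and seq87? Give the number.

The MRCA of seq9 and seq87 is the node subtending ((seq87,(seq81,seq39)),(seq5,seq9)).
That clade contains 5 terminal taxa: seq39, seq5, seq81, seq87, seq9.

5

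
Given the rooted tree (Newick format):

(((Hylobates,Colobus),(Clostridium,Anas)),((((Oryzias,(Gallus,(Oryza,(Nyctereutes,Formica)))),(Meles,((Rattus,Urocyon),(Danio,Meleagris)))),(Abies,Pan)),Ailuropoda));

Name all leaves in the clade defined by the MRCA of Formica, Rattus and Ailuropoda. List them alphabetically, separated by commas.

Tracing Formica: it sits inside (Nyctereutes,Formica).
Tracing Rattus: it sits inside (Rattus,Urocyon).
Tracing Ailuropoda: it sits inside ((((Oryzias,(Gallus,(Oryza,(Nyctereutes,Formica)))),(Meles,((Rattus,Urocyon),(Danio,Meleagris)))),(Abies,Pan)),Ailuropoda).
The smallest clade enclosing all 3 is ((((Oryzias,(Gallus,(Oryza,(Nyctereutes,Formica)))),(Meles,((Rattus,Urocyon),(Danio,Meleagris)))),(Abies,Pan)),Ailuropoda); the answer is its 13 terminal taxa in alphabetical order.

Abies, Ailuropoda, Danio, Formica, Gallus, Meleagris, Meles, Nyctereutes, Oryza, Oryzias, Pan, Rattus, Urocyon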